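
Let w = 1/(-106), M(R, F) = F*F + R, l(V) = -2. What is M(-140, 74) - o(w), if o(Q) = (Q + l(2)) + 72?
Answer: 558197/106 ≈ 5266.0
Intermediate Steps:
M(R, F) = R + F² (M(R, F) = F² + R = R + F²)
w = -1/106 ≈ -0.0094340
o(Q) = 70 + Q (o(Q) = (Q - 2) + 72 = (-2 + Q) + 72 = 70 + Q)
M(-140, 74) - o(w) = (-140 + 74²) - (70 - 1/106) = (-140 + 5476) - 1*7419/106 = 5336 - 7419/106 = 558197/106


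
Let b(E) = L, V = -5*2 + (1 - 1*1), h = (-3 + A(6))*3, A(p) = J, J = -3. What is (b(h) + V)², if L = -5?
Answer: 225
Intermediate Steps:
A(p) = -3
h = -18 (h = (-3 - 3)*3 = -6*3 = -18)
V = -10 (V = -10 + (1 - 1) = -10 + 0 = -10)
b(E) = -5
(b(h) + V)² = (-5 - 10)² = (-15)² = 225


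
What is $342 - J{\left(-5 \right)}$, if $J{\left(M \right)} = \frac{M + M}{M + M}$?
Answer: $341$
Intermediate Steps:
$J{\left(M \right)} = 1$ ($J{\left(M \right)} = \frac{2 M}{2 M} = 2 M \frac{1}{2 M} = 1$)
$342 - J{\left(-5 \right)} = 342 - 1 = 341$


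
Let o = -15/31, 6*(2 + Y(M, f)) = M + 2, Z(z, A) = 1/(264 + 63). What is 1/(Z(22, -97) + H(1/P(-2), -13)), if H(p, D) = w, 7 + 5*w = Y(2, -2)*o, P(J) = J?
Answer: -50685/64264 ≈ -0.78870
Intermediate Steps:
Z(z, A) = 1/327
Y(M, f) = -5/3 + M/6 (Y(M, f) = -2 + (M + 2)/6 = -2 + (2 + M)/6 = -2 + (⅓ + M/6) = -5/3 + M/6)
o = -15/31 (o = -15*1/31 = -15/31 ≈ -0.48387)
w = -197/155 (w = -7/5 + ((-5/3 + (⅙)*2)*(-15/31))/5 = -7/5 + ((-5/3 + ⅓)*(-15/31))/5 = -7/5 + (-4/3*(-15/31))/5 = -7/5 + (⅕)*(20/31) = -7/5 + 4/31 = -197/155 ≈ -1.2710)
H(p, D) = -197/155
1/(Z(22, -97) + H(1/P(-2), -13)) = 1/(1/327 - 197/155) = 1/(-64264/50685) = -50685/64264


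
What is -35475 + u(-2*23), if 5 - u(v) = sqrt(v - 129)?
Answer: -35470 - 5*I*sqrt(7) ≈ -35470.0 - 13.229*I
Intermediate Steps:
u(v) = 5 - sqrt(-129 + v) (u(v) = 5 - sqrt(v - 129) = 5 - sqrt(-129 + v))
-35475 + u(-2*23) = -35475 + (5 - sqrt(-129 - 2*23)) = -35475 + (5 - sqrt(-129 - 46)) = -35475 + (5 - sqrt(-175)) = -35475 + (5 - 5*I*sqrt(7)) = -35470 - 5*I*sqrt(7)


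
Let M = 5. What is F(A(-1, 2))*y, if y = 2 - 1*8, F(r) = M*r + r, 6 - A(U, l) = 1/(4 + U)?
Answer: -204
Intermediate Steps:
A(U, l) = 6 - 1/(4 + U)
F(r) = 6*r (F(r) = 5*r + r = 6*r)
y = -6 (y = 2 - 8 = -6)
F(A(-1, 2))*y = (6*((23 + 6*(-1))/(4 - 1)))*(-6) = (6*((23 - 6)/3))*(-6) = (6*((1/3)*17))*(-6) = (6*(17/3))*(-6) = 34*(-6) = -204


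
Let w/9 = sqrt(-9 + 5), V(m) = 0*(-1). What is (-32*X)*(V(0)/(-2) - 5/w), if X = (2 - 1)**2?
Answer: -80*I/9 ≈ -8.8889*I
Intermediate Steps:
V(m) = 0
X = 1 (X = 1**2 = 1)
w = 18*I (w = 9*sqrt(-9 + 5) = 9*sqrt(-4) = 9*(2*I) = 18*I ≈ 18.0*I)
(-32*X)*(V(0)/(-2) - 5/w) = (-32*1)*(0/(-2) - 5*(-I/18)) = -32*(0*(-1/2) - (-5)*I/18) = -32*(0 + 5*I/18) = -80*I/9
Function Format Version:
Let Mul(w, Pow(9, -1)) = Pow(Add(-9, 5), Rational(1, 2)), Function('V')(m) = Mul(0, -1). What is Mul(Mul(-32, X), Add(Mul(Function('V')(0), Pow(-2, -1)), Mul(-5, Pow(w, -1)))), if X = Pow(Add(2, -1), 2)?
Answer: Mul(Rational(-80, 9), I) ≈ Mul(-8.8889, I)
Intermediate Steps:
Function('V')(m) = 0
X = 1 (X = Pow(1, 2) = 1)
w = Mul(18, I) (w = Mul(9, Pow(Add(-9, 5), Rational(1, 2))) = Mul(9, Pow(-4, Rational(1, 2))) = Mul(9, Mul(2, I)) = Mul(18, I) ≈ Mul(18.000, I))
Mul(Mul(-32, X), Add(Mul(Function('V')(0), Pow(-2, -1)), Mul(-5, Pow(w, -1)))) = Mul(Mul(-32, 1), Add(Mul(0, Pow(-2, -1)), Mul(-5, Pow(Mul(18, I), -1)))) = Mul(-32, Add(Mul(0, Rational(-1, 2)), Mul(-5, Mul(Rational(-1, 18), I)))) = Mul(-32, Add(0, Mul(Rational(5, 18), I))) = Mul(-32, Mul(Rational(5, 18), I)) = Mul(Rational(-80, 9), I)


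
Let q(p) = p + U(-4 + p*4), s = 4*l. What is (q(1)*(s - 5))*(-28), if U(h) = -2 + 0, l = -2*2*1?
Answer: -588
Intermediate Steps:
l = -4 (l = -4*1 = -4)
s = -16 (s = 4*(-4) = -16)
U(h) = -2
q(p) = -2 + p (q(p) = p - 2 = -2 + p)
(q(1)*(s - 5))*(-28) = ((-2 + 1)*(-16 - 5))*(-28) = -1*(-21)*(-28) = 21*(-28) = -588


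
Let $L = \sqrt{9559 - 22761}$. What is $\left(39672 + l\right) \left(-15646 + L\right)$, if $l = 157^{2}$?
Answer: $-1006366366 + 64321 i \sqrt{13202} \approx -1.0064 \cdot 10^{9} + 7.3905 \cdot 10^{6} i$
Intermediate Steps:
$L = i \sqrt{13202}$ ($L = \sqrt{-13202} = i \sqrt{13202} \approx 114.9 i$)
$l = 24649$
$\left(39672 + l\right) \left(-15646 + L\right) = \left(39672 + 24649\right) \left(-15646 + i \sqrt{13202}\right) = 64321 \left(-15646 + i \sqrt{13202}\right) = -1006366366 + 64321 i \sqrt{13202}$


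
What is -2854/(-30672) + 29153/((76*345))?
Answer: 40375529/33509160 ≈ 1.2049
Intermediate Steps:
-2854/(-30672) + 29153/((76*345)) = -2854*(-1/30672) + 29153/26220 = 1427/15336 + 29153*(1/26220) = 1427/15336 + 29153/26220 = 40375529/33509160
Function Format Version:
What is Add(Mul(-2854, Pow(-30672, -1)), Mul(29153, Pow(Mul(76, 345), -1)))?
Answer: Rational(40375529, 33509160) ≈ 1.2049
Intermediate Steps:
Add(Mul(-2854, Pow(-30672, -1)), Mul(29153, Pow(Mul(76, 345), -1))) = Add(Mul(-2854, Rational(-1, 30672)), Mul(29153, Pow(26220, -1))) = Add(Rational(1427, 15336), Mul(29153, Rational(1, 26220))) = Add(Rational(1427, 15336), Rational(29153, 26220)) = Rational(40375529, 33509160)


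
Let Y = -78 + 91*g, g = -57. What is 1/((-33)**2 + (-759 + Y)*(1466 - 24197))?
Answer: 1/136932633 ≈ 7.3029e-9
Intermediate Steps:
Y = -5265 (Y = -78 + 91*(-57) = -78 - 5187 = -5265)
1/((-33)**2 + (-759 + Y)*(1466 - 24197)) = 1/((-33)**2 + (-759 - 5265)*(1466 - 24197)) = 1/(1089 - 6024*(-22731)) = 1/(1089 + 136931544) = 1/136932633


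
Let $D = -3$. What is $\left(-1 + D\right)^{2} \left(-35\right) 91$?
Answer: $-50960$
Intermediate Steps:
$\left(-1 + D\right)^{2} \left(-35\right) 91 = \left(-1 - 3\right)^{2} \left(-35\right) 91 = \left(-4\right)^{2} \left(-35\right) 91 = 16 \left(-35\right) 91 = \left(-560\right) 91 = -50960$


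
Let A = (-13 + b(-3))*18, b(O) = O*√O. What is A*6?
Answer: -1404 - 324*I*√3 ≈ -1404.0 - 561.18*I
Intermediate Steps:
b(O) = O^(3/2)
A = -234 - 54*I*√3 (A = (-13 + (-3)^(3/2))*18 = (-13 - 3*I*√3)*18 = -234 - 54*I*√3 ≈ -234.0 - 93.531*I)
A*6 = (-234 - 54*I*√3)*6 = -1404 - 324*I*√3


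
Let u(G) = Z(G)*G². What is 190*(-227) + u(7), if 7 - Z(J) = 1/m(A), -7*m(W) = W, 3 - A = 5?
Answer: -85917/2 ≈ -42959.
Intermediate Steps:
A = -2 (A = 3 - 1*5 = 3 - 5 = -2)
m(W) = -W/7
Z(J) = 7/2 (Z(J) = 7 - 1/((-⅐*(-2))) = 7 - 1/2/7 = 7 - 1*7/2 = 7 - 7/2 = 7/2)
u(G) = 7*G²/2
190*(-227) + u(7) = 190*(-227) + (7/2)*7² = -43130 + (7/2)*49 = -43130 + 343/2 = -85917/2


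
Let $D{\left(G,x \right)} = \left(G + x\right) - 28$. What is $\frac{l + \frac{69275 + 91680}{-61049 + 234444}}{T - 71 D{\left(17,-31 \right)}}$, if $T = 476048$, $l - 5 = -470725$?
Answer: $- \frac{16324066689}{16612281370} \approx -0.98265$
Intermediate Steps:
$D{\left(G,x \right)} = -28 + G + x$
$l = -470720$ ($l = 5 - 470725 = -470720$)
$\frac{l + \frac{69275 + 91680}{-61049 + 234444}}{T - 71 D{\left(17,-31 \right)}} = \frac{-470720 + \frac{69275 + 91680}{-61049 + 234444}}{476048 - 71 \left(-28 + 17 - 31\right)} = \frac{-470720 + \frac{160955}{173395}}{476048 - -2982} = \frac{-470720 + 160955 \cdot \frac{1}{173395}}{476048 + 2982} = \frac{-470720 + \frac{32191}{34679}}{479030} = \left(- \frac{16324066689}{34679}\right) \frac{1}{479030} = - \frac{16324066689}{16612281370}$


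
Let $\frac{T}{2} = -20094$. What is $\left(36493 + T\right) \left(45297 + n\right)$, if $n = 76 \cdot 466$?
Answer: $-298234535$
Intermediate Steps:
$n = 35416$
$T = -40188$ ($T = 2 \left(-20094\right) = -40188$)
$\left(36493 + T\right) \left(45297 + n\right) = \left(36493 - 40188\right) \left(45297 + 35416\right) = \left(-3695\right) 80713 = -298234535$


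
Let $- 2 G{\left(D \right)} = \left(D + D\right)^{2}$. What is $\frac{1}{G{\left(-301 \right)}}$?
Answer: $- \frac{1}{181202} \approx -5.5187 \cdot 10^{-6}$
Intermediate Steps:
$G{\left(D \right)} = - 2 D^{2}$ ($G{\left(D \right)} = - \frac{\left(D + D\right)^{2}}{2} = - \frac{\left(2 D\right)^{2}}{2} = - \frac{4 D^{2}}{2} = - 2 D^{2}$)
$\frac{1}{G{\left(-301 \right)}} = \frac{1}{\left(-2\right) \left(-301\right)^{2}} = \frac{1}{\left(-2\right) 90601} = \frac{1}{-181202} = - \frac{1}{181202}$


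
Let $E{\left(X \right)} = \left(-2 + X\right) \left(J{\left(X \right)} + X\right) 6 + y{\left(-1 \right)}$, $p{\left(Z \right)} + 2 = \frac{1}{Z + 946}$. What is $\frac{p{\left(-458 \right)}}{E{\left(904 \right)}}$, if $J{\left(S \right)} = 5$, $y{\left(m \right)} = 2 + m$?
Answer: $- \frac{975}{2400720392} \approx -4.0613 \cdot 10^{-7}$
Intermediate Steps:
$p{\left(Z \right)} = -2 + \frac{1}{946 + Z}$ ($p{\left(Z \right)} = -2 + \frac{1}{Z + 946} = -2 + \frac{1}{946 + Z}$)
$E{\left(X \right)} = 1 + 6 \left(-2 + X\right) \left(5 + X\right)$ ($E{\left(X \right)} = \left(-2 + X\right) \left(5 + X\right) 6 + \left(2 - 1\right) = 6 \left(-2 + X\right) \left(5 + X\right) + 1 = 1 + 6 \left(-2 + X\right) \left(5 + X\right)$)
$\frac{p{\left(-458 \right)}}{E{\left(904 \right)}} = \frac{\frac{1}{946 - 458} \left(-1891 - -916\right)}{-59 + 6 \cdot 904^{2} + 18 \cdot 904} = \frac{\frac{1}{488} \left(-1891 + 916\right)}{-59 + 6 \cdot 817216 + 16272} = \frac{\frac{1}{488} \left(-975\right)}{-59 + 4903296 + 16272} = - \frac{975}{488 \cdot 4919509} = \left(- \frac{975}{488}\right) \frac{1}{4919509} = - \frac{975}{2400720392}$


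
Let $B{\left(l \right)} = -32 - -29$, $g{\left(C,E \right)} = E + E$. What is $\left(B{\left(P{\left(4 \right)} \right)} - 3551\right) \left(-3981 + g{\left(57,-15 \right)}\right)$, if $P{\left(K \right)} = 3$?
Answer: $14255094$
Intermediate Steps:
$g{\left(C,E \right)} = 2 E$
$B{\left(l \right)} = -3$ ($B{\left(l \right)} = -32 + 29 = -3$)
$\left(B{\left(P{\left(4 \right)} \right)} - 3551\right) \left(-3981 + g{\left(57,-15 \right)}\right) = \left(-3 - 3551\right) \left(-3981 + 2 \left(-15\right)\right) = - 3554 \left(-3981 - 30\right) = \left(-3554\right) \left(-4011\right) = 14255094$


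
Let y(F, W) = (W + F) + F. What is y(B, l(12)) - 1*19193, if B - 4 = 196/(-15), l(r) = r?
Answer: -287987/15 ≈ -19199.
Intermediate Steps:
B = -136/15 (B = 4 + 196/(-15) = 4 + 196*(-1/15) = 4 - 196/15 = -136/15 ≈ -9.0667)
y(F, W) = W + 2*F (y(F, W) = (F + W) + F = W + 2*F)
y(B, l(12)) - 1*19193 = (12 + 2*(-136/15)) - 1*19193 = (12 - 272/15) - 19193 = -92/15 - 19193 = -287987/15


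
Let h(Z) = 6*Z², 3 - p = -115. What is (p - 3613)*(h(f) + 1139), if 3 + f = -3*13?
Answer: -40971885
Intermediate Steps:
p = 118 (p = 3 - 1*(-115) = 3 + 115 = 118)
f = -42 (f = -3 - 3*13 = -3 - 39 = -42)
(p - 3613)*(h(f) + 1139) = (118 - 3613)*(6*(-42)² + 1139) = -3495*(6*1764 + 1139) = -3495*(10584 + 1139) = -3495*11723 = -40971885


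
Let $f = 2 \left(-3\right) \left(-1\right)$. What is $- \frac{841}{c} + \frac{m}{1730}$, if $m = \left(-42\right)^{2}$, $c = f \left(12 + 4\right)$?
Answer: $- \frac{642793}{83040} \approx -7.7408$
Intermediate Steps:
$f = 6$ ($f = \left(-6\right) \left(-1\right) = 6$)
$c = 96$ ($c = 6 \left(12 + 4\right) = 6 \cdot 16 = 96$)
$m = 1764$
$- \frac{841}{c} + \frac{m}{1730} = - \frac{841}{96} + \frac{1764}{1730} = \left(-841\right) \frac{1}{96} + 1764 \cdot \frac{1}{1730} = - \frac{841}{96} + \frac{882}{865} = - \frac{642793}{83040}$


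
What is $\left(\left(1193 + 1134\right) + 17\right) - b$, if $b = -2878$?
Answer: $5222$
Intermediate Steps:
$\left(\left(1193 + 1134\right) + 17\right) - b = \left(\left(1193 + 1134\right) + 17\right) - -2878 = \left(2327 + 17\right) + 2878 = 2344 + 2878 = 5222$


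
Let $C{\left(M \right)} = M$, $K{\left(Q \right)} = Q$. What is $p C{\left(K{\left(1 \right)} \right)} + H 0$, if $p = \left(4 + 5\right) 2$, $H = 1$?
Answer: $18$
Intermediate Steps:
$p = 18$ ($p = 9 \cdot 2 = 18$)
$p C{\left(K{\left(1 \right)} \right)} + H 0 = 18 \cdot 1 + 1 \cdot 0 = 18 + 0 = 18$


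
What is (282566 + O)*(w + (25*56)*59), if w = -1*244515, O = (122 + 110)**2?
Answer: -54466586850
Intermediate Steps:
O = 53824 (O = 232**2 = 53824)
w = -244515
(282566 + O)*(w + (25*56)*59) = (282566 + 53824)*(-244515 + (25*56)*59) = 336390*(-244515 + 1400*59) = 336390*(-244515 + 82600) = 336390*(-161915) = -54466586850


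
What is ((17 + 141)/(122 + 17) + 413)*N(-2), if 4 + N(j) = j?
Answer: -345390/139 ≈ -2484.8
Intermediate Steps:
N(j) = -4 + j
((17 + 141)/(122 + 17) + 413)*N(-2) = ((17 + 141)/(122 + 17) + 413)*(-4 - 2) = (158/139 + 413)*(-6) = (57565/139)*(-6) = -345390/139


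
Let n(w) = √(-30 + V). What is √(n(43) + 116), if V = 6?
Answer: √(116 + 2*I*√6) ≈ 10.773 + 0.2274*I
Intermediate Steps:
n(w) = 2*I*√6 (n(w) = √(-30 + 6) = √(-24) = 2*I*√6)
√(n(43) + 116) = √(2*I*√6 + 116) = √(116 + 2*I*√6)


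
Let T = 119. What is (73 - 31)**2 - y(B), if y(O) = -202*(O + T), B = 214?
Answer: 69030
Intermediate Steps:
y(O) = -24038 - 202*O (y(O) = -202*(O + 119) = -202*(119 + O) = -24038 - 202*O)
(73 - 31)**2 - y(B) = (73 - 31)**2 - (-24038 - 202*214) = 42**2 - (-24038 - 43228) = 1764 - 1*(-67266) = 1764 + 67266 = 69030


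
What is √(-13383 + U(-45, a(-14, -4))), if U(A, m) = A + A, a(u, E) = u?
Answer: 3*I*√1497 ≈ 116.07*I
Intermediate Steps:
U(A, m) = 2*A
√(-13383 + U(-45, a(-14, -4))) = √(-13383 + 2*(-45)) = √(-13383 - 90) = √(-13473) = 3*I*√1497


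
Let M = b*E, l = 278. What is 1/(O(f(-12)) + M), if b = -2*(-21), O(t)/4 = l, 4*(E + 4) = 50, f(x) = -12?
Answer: 1/1469 ≈ 0.00068074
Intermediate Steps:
E = 17/2 (E = -4 + (¼)*50 = -4 + 25/2 = 17/2 ≈ 8.5000)
O(t) = 1112 (O(t) = 4*278 = 1112)
b = 42
M = 357 (M = 42*(17/2) = 357)
1/(O(f(-12)) + M) = 1/(1112 + 357) = 1/1469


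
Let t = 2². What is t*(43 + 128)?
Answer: 684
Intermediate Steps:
t = 4
t*(43 + 128) = 4*(43 + 128) = 4*171 = 684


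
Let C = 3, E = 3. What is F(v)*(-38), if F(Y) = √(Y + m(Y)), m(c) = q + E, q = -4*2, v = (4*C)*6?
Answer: -38*√67 ≈ -311.04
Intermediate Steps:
v = 72 (v = (4*3)*6 = 12*6 = 72)
q = -8
m(c) = -5 (m(c) = -8 + 3 = -5)
F(Y) = √(-5 + Y) (F(Y) = √(Y - 5) = √(-5 + Y))
F(v)*(-38) = √(-5 + 72)*(-38) = √67*(-38) = -38*√67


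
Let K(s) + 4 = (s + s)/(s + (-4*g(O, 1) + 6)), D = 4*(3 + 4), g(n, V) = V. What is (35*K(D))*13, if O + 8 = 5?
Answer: -2912/3 ≈ -970.67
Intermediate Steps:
O = -3 (O = -8 + 5 = -3)
D = 28 (D = 4*7 = 28)
K(s) = -4 + 2*s/(2 + s) (K(s) = -4 + (s + s)/(s + (-4*1 + 6)) = -4 + (2*s)/(s + (-4 + 6)) = -4 + (2*s)/(s + 2) = -4 + (2*s)/(2 + s) = -4 + 2*s/(2 + s))
(35*K(D))*13 = (35*(2*(-4 - 1*28)/(2 + 28)))*13 = (35*(2*(-4 - 28)/30))*13 = (35*(2*(1/30)*(-32)))*13 = (35*(-32/15))*13 = -224/3*13 = -2912/3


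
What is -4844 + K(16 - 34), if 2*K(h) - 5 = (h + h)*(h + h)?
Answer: -8387/2 ≈ -4193.5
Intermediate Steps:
K(h) = 5/2 + 2*h² (K(h) = 5/2 + ((h + h)*(h + h))/2 = 5/2 + ((2*h)*(2*h))/2 = 5/2 + (4*h²)/2 = 5/2 + 2*h²)
-4844 + K(16 - 34) = -4844 + (5/2 + 2*(16 - 34)²) = -4844 + (5/2 + 2*(-18)²) = -4844 + (5/2 + 2*324) = -4844 + (5/2 + 648) = -4844 + 1301/2 = -8387/2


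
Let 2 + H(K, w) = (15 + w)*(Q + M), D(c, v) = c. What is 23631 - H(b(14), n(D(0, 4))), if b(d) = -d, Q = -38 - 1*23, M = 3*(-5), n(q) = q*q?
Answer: 24773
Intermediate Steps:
n(q) = q**2
M = -15
Q = -61 (Q = -38 - 23 = -61)
H(K, w) = -1142 - 76*w (H(K, w) = -2 + (15 + w)*(-61 - 15) = -2 + (15 + w)*(-76) = -2 + (-1140 - 76*w) = -1142 - 76*w)
23631 - H(b(14), n(D(0, 4))) = 23631 - (-1142 - 76*0**2) = 23631 - (-1142 - 76*0) = 23631 - (-1142 + 0) = 23631 - 1*(-1142) = 23631 + 1142 = 24773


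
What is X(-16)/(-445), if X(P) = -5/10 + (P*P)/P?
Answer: 33/890 ≈ 0.037079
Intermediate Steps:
X(P) = -1/2 + P (X(P) = -5*1/10 + P**2/P = -1/2 + P)
X(-16)/(-445) = (-1/2 - 16)/(-445) = -33/2*(-1/445) = 33/890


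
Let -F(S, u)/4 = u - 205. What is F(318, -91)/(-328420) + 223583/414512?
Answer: 18234586663/34033507760 ≈ 0.53578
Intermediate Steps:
F(S, u) = 820 - 4*u (F(S, u) = -4*(u - 205) = -4*(-205 + u) = 820 - 4*u)
F(318, -91)/(-328420) + 223583/414512 = (820 - 4*(-91))/(-328420) + 223583/414512 = (820 + 364)*(-1/328420) + 223583*(1/414512) = 1184*(-1/328420) + 223583/414512 = -296/82105 + 223583/414512 = 18234586663/34033507760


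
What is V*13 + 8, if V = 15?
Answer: 203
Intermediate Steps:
V*13 + 8 = 15*13 + 8 = 195 + 8 = 203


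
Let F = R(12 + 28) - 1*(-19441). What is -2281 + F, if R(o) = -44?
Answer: 17116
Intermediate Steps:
F = 19397 (F = -44 - 1*(-19441) = -44 + 19441 = 19397)
-2281 + F = -2281 + 19397 = 17116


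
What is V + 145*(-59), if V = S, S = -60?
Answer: -8615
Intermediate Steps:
V = -60
V + 145*(-59) = -60 + 145*(-59) = -60 - 8555 = -8615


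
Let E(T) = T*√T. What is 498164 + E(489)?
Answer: 498164 + 489*√489 ≈ 5.0898e+5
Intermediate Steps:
E(T) = T^(3/2)
498164 + E(489) = 498164 + 489^(3/2) = 498164 + 489*√489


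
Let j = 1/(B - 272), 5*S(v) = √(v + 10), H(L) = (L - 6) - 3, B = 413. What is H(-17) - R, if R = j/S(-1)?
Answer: -11003/423 ≈ -26.012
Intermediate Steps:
H(L) = -9 + L (H(L) = (-6 + L) - 3 = -9 + L)
S(v) = √(10 + v)/5 (S(v) = √(v + 10)/5 = √(10 + v)/5)
j = 1/141 (j = 1/(413 - 272) = 1/141 ≈ 0.0070922)
R = 5/423 (R = 1/(141*((√(10 - 1)/5))) = 1/(141*((√9/5))) = 1/(141*(((⅕)*3))) = 1/(141*(⅗)) = (1/141)*(5/3) = 5/423 ≈ 0.011820)
H(-17) - R = (-9 - 17) - 1*5/423 = -26 - 5/423 = -11003/423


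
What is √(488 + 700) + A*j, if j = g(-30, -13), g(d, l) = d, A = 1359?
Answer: -40770 + 6*√33 ≈ -40736.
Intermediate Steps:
j = -30
√(488 + 700) + A*j = √(488 + 700) + 1359*(-30) = √1188 - 40770 = 6*√33 - 40770 = -40770 + 6*√33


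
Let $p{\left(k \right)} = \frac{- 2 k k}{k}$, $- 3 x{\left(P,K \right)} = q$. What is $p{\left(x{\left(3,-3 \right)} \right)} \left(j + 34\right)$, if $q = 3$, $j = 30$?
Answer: $128$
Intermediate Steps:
$x{\left(P,K \right)} = -1$ ($x{\left(P,K \right)} = \left(- \frac{1}{3}\right) 3 = -1$)
$p{\left(k \right)} = - 2 k$ ($p{\left(k \right)} = \frac{\left(-2\right) k^{2}}{k} = - 2 k$)
$p{\left(x{\left(3,-3 \right)} \right)} \left(j + 34\right) = \left(-2\right) \left(-1\right) \left(30 + 34\right) = 2 \cdot 64 = 128$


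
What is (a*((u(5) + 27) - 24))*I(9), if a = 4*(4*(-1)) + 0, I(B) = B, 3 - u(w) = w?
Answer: -144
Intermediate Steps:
u(w) = 3 - w
a = -16 (a = 4*(-4) + 0 = -16 + 0 = -16)
(a*((u(5) + 27) - 24))*I(9) = -16*(((3 - 1*5) + 27) - 24)*9 = -16*(((3 - 5) + 27) - 24)*9 = -16*((-2 + 27) - 24)*9 = -16*(25 - 24)*9 = -16*1*9 = -16*9 = -144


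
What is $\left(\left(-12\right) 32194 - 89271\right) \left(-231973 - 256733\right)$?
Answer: $232428084894$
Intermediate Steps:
$\left(\left(-12\right) 32194 - 89271\right) \left(-231973 - 256733\right) = \left(-386328 - 89271\right) \left(-488706\right) = \left(-475599\right) \left(-488706\right) = 232428084894$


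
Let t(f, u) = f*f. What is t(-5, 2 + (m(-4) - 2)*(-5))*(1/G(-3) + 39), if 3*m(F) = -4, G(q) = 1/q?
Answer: 900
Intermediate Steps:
m(F) = -4/3 (m(F) = (⅓)*(-4) = -4/3)
t(f, u) = f²
t(-5, 2 + (m(-4) - 2)*(-5))*(1/G(-3) + 39) = (-5)²*(1/(1/(-3)) + 39) = 25*(1/(-⅓) + 39) = 25*(-3 + 39) = 25*36 = 900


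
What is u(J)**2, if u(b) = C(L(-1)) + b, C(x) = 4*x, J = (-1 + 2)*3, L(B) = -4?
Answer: 169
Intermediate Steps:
J = 3 (J = 1*3 = 3)
u(b) = -16 + b (u(b) = 4*(-4) + b = -16 + b)
u(J)**2 = (-16 + 3)**2 = (-13)**2 = 169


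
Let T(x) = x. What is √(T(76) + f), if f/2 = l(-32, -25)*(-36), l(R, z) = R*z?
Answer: 2*I*√14381 ≈ 239.84*I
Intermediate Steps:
f = -57600 (f = 2*(-32*(-25)*(-36)) = 2*(800*(-36)) = 2*(-28800) = -57600)
√(T(76) + f) = √(76 - 57600) = √(-57524) = 2*I*√14381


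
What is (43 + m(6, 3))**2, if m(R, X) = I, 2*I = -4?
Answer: 1681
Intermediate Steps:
I = -2 (I = (1/2)*(-4) = -2)
m(R, X) = -2
(43 + m(6, 3))**2 = (43 - 2)**2 = 41**2 = 1681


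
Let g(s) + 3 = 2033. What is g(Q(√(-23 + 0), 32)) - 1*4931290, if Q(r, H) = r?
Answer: -4929260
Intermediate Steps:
g(s) = 2030 (g(s) = -3 + 2033 = 2030)
g(Q(√(-23 + 0), 32)) - 1*4931290 = 2030 - 1*4931290 = 2030 - 4931290 = -4929260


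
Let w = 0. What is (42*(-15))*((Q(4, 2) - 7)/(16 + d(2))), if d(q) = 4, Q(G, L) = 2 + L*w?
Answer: 315/2 ≈ 157.50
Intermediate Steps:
Q(G, L) = 2 (Q(G, L) = 2 + L*0 = 2 + 0 = 2)
(42*(-15))*((Q(4, 2) - 7)/(16 + d(2))) = (42*(-15))*((2 - 7)/(16 + 4)) = -(-3150)/20 = -630*(-¼) = 315/2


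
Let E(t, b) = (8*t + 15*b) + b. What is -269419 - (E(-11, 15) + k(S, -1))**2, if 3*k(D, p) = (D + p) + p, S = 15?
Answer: -2644732/9 ≈ -2.9386e+5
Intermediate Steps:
E(t, b) = 8*t + 16*b
k(D, p) = D/3 + 2*p/3 (k(D, p) = ((D + p) + p)/3 = (D + 2*p)/3 = D/3 + 2*p/3)
-269419 - (E(-11, 15) + k(S, -1))**2 = -269419 - ((8*(-11) + 16*15) + ((1/3)*15 + (2/3)*(-1)))**2 = -269419 - ((-88 + 240) + (5 - 2/3))**2 = -269419 - (152 + 13/3)**2 = -269419 - (469/3)**2 = -269419 - 1*219961/9 = -269419 - 219961/9 = -2644732/9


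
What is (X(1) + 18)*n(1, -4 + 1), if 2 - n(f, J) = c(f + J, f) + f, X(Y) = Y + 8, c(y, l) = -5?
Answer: 162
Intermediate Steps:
X(Y) = 8 + Y
n(f, J) = 7 - f (n(f, J) = 2 - (-5 + f) = 2 + (5 - f) = 7 - f)
(X(1) + 18)*n(1, -4 + 1) = ((8 + 1) + 18)*(7 - 1*1) = (9 + 18)*(7 - 1) = 27*6 = 162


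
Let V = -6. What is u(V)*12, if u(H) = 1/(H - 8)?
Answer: -6/7 ≈ -0.85714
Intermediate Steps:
u(H) = 1/(-8 + H)
u(V)*12 = 12/(-8 - 6) = 12/(-14) = -1/14*12 = -6/7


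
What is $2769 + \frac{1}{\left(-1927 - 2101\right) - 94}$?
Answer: $\frac{11413817}{4122} \approx 2769.0$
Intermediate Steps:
$2769 + \frac{1}{\left(-1927 - 2101\right) - 94} = 2769 + \frac{1}{-4028 - 94} = 2769 + \frac{1}{-4122} = 2769 - \frac{1}{4122} = \frac{11413817}{4122}$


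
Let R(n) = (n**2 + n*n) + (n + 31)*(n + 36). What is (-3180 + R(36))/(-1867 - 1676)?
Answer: -1412/1181 ≈ -1.1956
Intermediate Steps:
R(n) = 2*n**2 + (31 + n)*(36 + n) (R(n) = (n**2 + n**2) + (31 + n)*(36 + n) = 2*n**2 + (31 + n)*(36 + n))
(-3180 + R(36))/(-1867 - 1676) = (-3180 + (1116 + 3*36**2 + 67*36))/(-1867 - 1676) = (-3180 + (1116 + 3*1296 + 2412))/(-3543) = (-3180 + (1116 + 3888 + 2412))*(-1/3543) = (-3180 + 7416)*(-1/3543) = 4236*(-1/3543) = -1412/1181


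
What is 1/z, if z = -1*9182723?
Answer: -1/9182723 ≈ -1.0890e-7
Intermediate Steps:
z = -9182723
1/z = 1/(-9182723) = -1/9182723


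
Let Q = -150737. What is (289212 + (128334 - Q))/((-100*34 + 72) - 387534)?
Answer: -568283/390862 ≈ -1.4539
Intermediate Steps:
(289212 + (128334 - Q))/((-100*34 + 72) - 387534) = (289212 + (128334 - 1*(-150737)))/((-100*34 + 72) - 387534) = (289212 + (128334 + 150737))/((-3400 + 72) - 387534) = (289212 + 279071)/(-3328 - 387534) = 568283/(-390862) = 568283*(-1/390862) = -568283/390862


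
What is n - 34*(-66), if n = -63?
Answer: 2181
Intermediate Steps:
n - 34*(-66) = -63 - 34*(-66) = -63 + 2244 = 2181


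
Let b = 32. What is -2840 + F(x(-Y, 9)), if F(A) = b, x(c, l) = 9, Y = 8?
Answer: -2808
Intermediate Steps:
F(A) = 32
-2840 + F(x(-Y, 9)) = -2840 + 32 = -2808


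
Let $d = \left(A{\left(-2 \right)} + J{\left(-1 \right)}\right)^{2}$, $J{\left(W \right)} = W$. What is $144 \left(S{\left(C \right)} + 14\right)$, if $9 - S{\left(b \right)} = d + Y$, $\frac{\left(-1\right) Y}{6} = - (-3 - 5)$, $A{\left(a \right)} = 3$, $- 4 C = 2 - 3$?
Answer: $9648$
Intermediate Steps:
$C = \frac{1}{4}$ ($C = - \frac{2 - 3}{4} = \left(- \frac{1}{4}\right) \left(-1\right) = \frac{1}{4} \approx 0.25$)
$d = 4$ ($d = \left(3 - 1\right)^{2} = 2^{2} = 4$)
$Y = -48$ ($Y = - 6 \left(- (-3 - 5)\right) = - 6 \left(\left(-1\right) \left(-8\right)\right) = \left(-6\right) 8 = -48$)
$S{\left(b \right)} = 53$ ($S{\left(b \right)} = 9 - \left(4 - 48\right) = 9 - -44 = 9 + 44 = 53$)
$144 \left(S{\left(C \right)} + 14\right) = 144 \left(53 + 14\right) = 144 \cdot 67 = 9648$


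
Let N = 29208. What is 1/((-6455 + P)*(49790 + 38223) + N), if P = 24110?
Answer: 1/1553898723 ≈ 6.4354e-10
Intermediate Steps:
1/((-6455 + P)*(49790 + 38223) + N) = 1/((-6455 + 24110)*(49790 + 38223) + 29208) = 1/(17655*88013 + 29208) = 1/(1553869515 + 29208) = 1/1553898723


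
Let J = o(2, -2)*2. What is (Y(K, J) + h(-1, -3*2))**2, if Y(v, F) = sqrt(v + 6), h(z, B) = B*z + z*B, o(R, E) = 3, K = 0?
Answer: (12 + sqrt(6))**2 ≈ 208.79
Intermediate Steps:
h(z, B) = 2*B*z (h(z, B) = B*z + B*z = 2*B*z)
J = 6 (J = 3*2 = 6)
Y(v, F) = sqrt(6 + v)
(Y(K, J) + h(-1, -3*2))**2 = (sqrt(6 + 0) + 2*(-3*2)*(-1))**2 = (sqrt(6) + 2*(-6)*(-1))**2 = (sqrt(6) + 12)**2 = (12 + sqrt(6))**2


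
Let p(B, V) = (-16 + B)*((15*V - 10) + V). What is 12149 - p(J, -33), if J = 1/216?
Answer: 382697/108 ≈ 3543.5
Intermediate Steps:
J = 1/216 ≈ 0.0046296
p(B, V) = (-16 + B)*(-10 + 16*V) (p(B, V) = (-16 + B)*((-10 + 15*V) + V) = (-16 + B)*(-10 + 16*V))
12149 - p(J, -33) = 12149 - (160 - 256*(-33) - 10*1/216 + 16*(1/216)*(-33)) = 12149 - (160 + 8448 - 5/108 - 22/9) = 12149 - 1*929395/108 = 12149 - 929395/108 = 382697/108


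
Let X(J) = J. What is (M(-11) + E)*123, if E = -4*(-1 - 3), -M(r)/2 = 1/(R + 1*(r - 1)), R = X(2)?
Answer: 9963/5 ≈ 1992.6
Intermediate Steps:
R = 2
M(r) = -2/(1 + r) (M(r) = -2/(2 + 1*(r - 1)) = -2/(2 + 1*(-1 + r)) = -2/(2 + (-1 + r)) = -2/(1 + r))
E = 16 (E = -4*(-4) = 16)
(M(-11) + E)*123 = (-2/(1 - 11) + 16)*123 = (-2/(-10) + 16)*123 = (-2*(-1/10) + 16)*123 = (1/5 + 16)*123 = (81/5)*123 = 9963/5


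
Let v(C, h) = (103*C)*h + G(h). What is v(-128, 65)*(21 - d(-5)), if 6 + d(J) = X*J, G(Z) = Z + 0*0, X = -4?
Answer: -5998265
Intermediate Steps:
G(Z) = Z (G(Z) = Z + 0 = Z)
v(C, h) = h + 103*C*h (v(C, h) = (103*C)*h + h = 103*C*h + h = h + 103*C*h)
d(J) = -6 - 4*J
v(-128, 65)*(21 - d(-5)) = (65*(1 + 103*(-128)))*(21 - (-6 - 4*(-5))) = (65*(1 - 13184))*(21 - (-6 + 20)) = (65*(-13183))*(21 - 1*14) = -856895*(21 - 14) = -856895*7 = -5998265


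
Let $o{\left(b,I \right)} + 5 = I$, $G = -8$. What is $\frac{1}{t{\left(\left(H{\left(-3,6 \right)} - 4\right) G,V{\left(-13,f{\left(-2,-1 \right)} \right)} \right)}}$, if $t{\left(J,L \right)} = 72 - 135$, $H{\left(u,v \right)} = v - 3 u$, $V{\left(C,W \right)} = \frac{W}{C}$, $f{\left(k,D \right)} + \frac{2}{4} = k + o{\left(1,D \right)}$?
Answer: $- \frac{1}{63} \approx -0.015873$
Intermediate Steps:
$o{\left(b,I \right)} = -5 + I$
$f{\left(k,D \right)} = - \frac{11}{2} + D + k$ ($f{\left(k,D \right)} = - \frac{1}{2} + \left(k + \left(-5 + D\right)\right) = - \frac{1}{2} + \left(-5 + D + k\right) = - \frac{11}{2} + D + k$)
$t{\left(J,L \right)} = -63$
$\frac{1}{t{\left(\left(H{\left(-3,6 \right)} - 4\right) G,V{\left(-13,f{\left(-2,-1 \right)} \right)} \right)}} = \frac{1}{-63} = - \frac{1}{63}$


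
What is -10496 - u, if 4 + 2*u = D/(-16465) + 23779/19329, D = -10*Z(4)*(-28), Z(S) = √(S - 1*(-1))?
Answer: -405700831/38658 + 28*√5/3293 ≈ -10495.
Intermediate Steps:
Z(S) = √(1 + S) (Z(S) = √(S + 1) = √(1 + S))
D = 280*√5 (D = -10*√(1 + 4)*(-28) = -10*√5*(-28) = 280*√5 ≈ 626.10)
u = -53537/38658 - 28*√5/3293 (u = -2 + ((280*√5)/(-16465) + 23779/19329)/2 = -2 + ((280*√5)*(-1/16465) + 23779*(1/19329))/2 = -2 + (-56*√5/3293 + 23779/19329)/2 = -2 + (23779/19329 - 56*√5/3293)/2 = -2 + (23779/38658 - 28*√5/3293) = -53537/38658 - 28*√5/3293 ≈ -1.4039)
-10496 - u = -10496 - (-53537/38658 - 28*√5/3293) = -10496 + (53537/38658 + 28*√5/3293) = -405700831/38658 + 28*√5/3293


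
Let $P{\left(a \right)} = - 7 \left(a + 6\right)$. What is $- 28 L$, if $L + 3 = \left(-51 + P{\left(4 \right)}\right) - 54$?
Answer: $4984$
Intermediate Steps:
$P{\left(a \right)} = -42 - 7 a$ ($P{\left(a \right)} = - 7 \left(6 + a\right) = -42 - 7 a$)
$L = -178$ ($L = -3 - 175 = -178$)
$- 28 L = \left(-28\right) \left(-178\right) = 4984$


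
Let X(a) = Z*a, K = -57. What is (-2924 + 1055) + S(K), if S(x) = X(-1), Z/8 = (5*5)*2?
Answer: -2269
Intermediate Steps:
Z = 400 (Z = 8*((5*5)*2) = 8*(25*2) = 8*50 = 400)
X(a) = 400*a
S(x) = -400 (S(x) = 400*(-1) = -400)
(-2924 + 1055) + S(K) = (-2924 + 1055) - 400 = -1869 - 400 = -2269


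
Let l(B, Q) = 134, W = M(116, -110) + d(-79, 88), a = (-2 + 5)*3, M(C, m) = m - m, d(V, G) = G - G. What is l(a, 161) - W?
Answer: 134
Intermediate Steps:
d(V, G) = 0
M(C, m) = 0
a = 9 (a = 3*3 = 9)
W = 0 (W = 0 + 0 = 0)
l(a, 161) - W = 134 - 1*0 = 134 + 0 = 134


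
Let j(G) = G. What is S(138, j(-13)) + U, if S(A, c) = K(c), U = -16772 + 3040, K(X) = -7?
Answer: -13739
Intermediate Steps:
U = -13732
S(A, c) = -7
S(138, j(-13)) + U = -7 - 13732 = -13739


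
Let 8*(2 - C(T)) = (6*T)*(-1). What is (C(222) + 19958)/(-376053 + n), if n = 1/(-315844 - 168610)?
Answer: -9750363431/182180380063 ≈ -0.053520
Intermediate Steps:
n = -1/484454 (n = 1/(-484454) = -1/484454 ≈ -2.0642e-6)
C(T) = 2 + 3*T/4 (C(T) = 2 - 6*T*(-1)/8 = 2 - (-3)*T/4 = 2 + 3*T/4)
(C(222) + 19958)/(-376053 + n) = ((2 + (3/4)*222) + 19958)/(-376053 - 1/484454) = ((2 + 333/2) + 19958)/(-182180380063/484454) = (337/2 + 19958)*(-484454/182180380063) = (40253/2)*(-484454/182180380063) = -9750363431/182180380063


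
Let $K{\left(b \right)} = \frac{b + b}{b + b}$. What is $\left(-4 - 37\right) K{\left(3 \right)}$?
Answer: $-41$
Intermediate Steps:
$K{\left(b \right)} = 1$ ($K{\left(b \right)} = \frac{2 b}{2 b} = 2 b \frac{1}{2 b} = 1$)
$\left(-4 - 37\right) K{\left(3 \right)} = \left(-4 - 37\right) 1 = \left(-41\right) 1 = -41$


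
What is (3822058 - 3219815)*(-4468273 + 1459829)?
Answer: -1811814339892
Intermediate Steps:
(3822058 - 3219815)*(-4468273 + 1459829) = 602243*(-3008444) = -1811814339892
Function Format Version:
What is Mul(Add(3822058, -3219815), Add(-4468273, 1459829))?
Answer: -1811814339892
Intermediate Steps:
Mul(Add(3822058, -3219815), Add(-4468273, 1459829)) = Mul(602243, -3008444) = -1811814339892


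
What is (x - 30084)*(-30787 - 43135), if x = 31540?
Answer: -107630432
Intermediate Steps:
(x - 30084)*(-30787 - 43135) = (31540 - 30084)*(-30787 - 43135) = 1456*(-73922) = -107630432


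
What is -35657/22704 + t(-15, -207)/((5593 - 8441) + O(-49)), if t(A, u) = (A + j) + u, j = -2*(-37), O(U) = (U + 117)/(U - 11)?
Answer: -1473470329/970300848 ≈ -1.5186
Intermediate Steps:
O(U) = (117 + U)/(-11 + U)
j = 74
t(A, u) = 74 + A + u (t(A, u) = (A + 74) + u = (74 + A) + u = 74 + A + u)
-35657/22704 + t(-15, -207)/((5593 - 8441) + O(-49)) = -35657/22704 + (74 - 15 - 207)/((5593 - 8441) + (117 - 49)/(-11 - 49)) = -35657*1/22704 - 148/(-2848 + 68/(-60)) = -35657/22704 - 148/(-2848 - 1/60*68) = -35657/22704 - 148/(-2848 - 17/15) = -35657/22704 - 148/(-42737/15) = -35657/22704 - 148*(-15/42737) = -35657/22704 + 2220/42737 = -1473470329/970300848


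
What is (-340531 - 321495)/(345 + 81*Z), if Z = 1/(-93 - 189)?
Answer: -62230444/32403 ≈ -1920.5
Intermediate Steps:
Z = -1/282 (Z = 1/(-282) = -1/282 ≈ -0.0035461)
(-340531 - 321495)/(345 + 81*Z) = (-340531 - 321495)/(345 + 81*(-1/282)) = -662026/(345 - 27/94) = -662026/32403/94 = -662026*94/32403 = -62230444/32403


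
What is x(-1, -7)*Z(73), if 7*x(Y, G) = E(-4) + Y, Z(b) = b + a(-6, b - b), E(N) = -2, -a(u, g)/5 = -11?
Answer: -384/7 ≈ -54.857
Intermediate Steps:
a(u, g) = 55 (a(u, g) = -5*(-11) = 55)
Z(b) = 55 + b (Z(b) = b + 55 = 55 + b)
x(Y, G) = -2/7 + Y/7 (x(Y, G) = (-2 + Y)/7 = -2/7 + Y/7)
x(-1, -7)*Z(73) = (-2/7 + (⅐)*(-1))*(55 + 73) = (-2/7 - ⅐)*128 = -3/7*128 = -384/7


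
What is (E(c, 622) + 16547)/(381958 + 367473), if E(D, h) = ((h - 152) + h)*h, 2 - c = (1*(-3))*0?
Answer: 695771/749431 ≈ 0.92840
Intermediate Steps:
c = 2 (c = 2 - 1*(-3)*0 = 2 - (-3)*0 = 2 - 1*0 = 2 + 0 = 2)
E(D, h) = h*(-152 + 2*h) (E(D, h) = ((-152 + h) + h)*h = (-152 + 2*h)*h = h*(-152 + 2*h))
(E(c, 622) + 16547)/(381958 + 367473) = (2*622*(-76 + 622) + 16547)/(381958 + 367473) = (2*622*546 + 16547)/749431 = (679224 + 16547)*(1/749431) = 695771*(1/749431) = 695771/749431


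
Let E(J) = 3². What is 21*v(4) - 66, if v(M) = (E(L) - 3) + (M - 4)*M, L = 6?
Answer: 60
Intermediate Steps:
E(J) = 9
v(M) = 6 + M*(-4 + M) (v(M) = (9 - 3) + (M - 4)*M = 6 + (-4 + M)*M = 6 + M*(-4 + M))
21*v(4) - 66 = 21*(6 + 4² - 4*4) - 66 = 21*(6 + 16 - 16) - 66 = 21*6 - 66 = 126 - 66 = 60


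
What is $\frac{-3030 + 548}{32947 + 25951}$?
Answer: $- \frac{1241}{29449} \approx -0.042141$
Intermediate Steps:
$\frac{-3030 + 548}{32947 + 25951} = - \frac{2482}{58898} = \left(-2482\right) \frac{1}{58898} = - \frac{1241}{29449}$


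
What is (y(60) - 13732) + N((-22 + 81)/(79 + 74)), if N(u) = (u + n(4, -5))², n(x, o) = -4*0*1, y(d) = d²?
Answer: -237176507/23409 ≈ -10132.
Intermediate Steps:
n(x, o) = 0 (n(x, o) = 0*1 = 0)
N(u) = u² (N(u) = (u + 0)² = u²)
(y(60) - 13732) + N((-22 + 81)/(79 + 74)) = (60² - 13732) + ((-22 + 81)/(79 + 74))² = (3600 - 13732) + (59/153)² = -10132 + (59*(1/153))² = -10132 + (59/153)² = -10132 + 3481/23409 = -237176507/23409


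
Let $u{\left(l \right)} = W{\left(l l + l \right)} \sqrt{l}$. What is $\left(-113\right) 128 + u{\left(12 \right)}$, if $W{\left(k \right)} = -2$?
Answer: $-14464 - 4 \sqrt{3} \approx -14471.0$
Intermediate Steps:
$u{\left(l \right)} = - 2 \sqrt{l}$
$\left(-113\right) 128 + u{\left(12 \right)} = \left(-113\right) 128 - 2 \sqrt{12} = -14464 - 2 \cdot 2 \sqrt{3} = -14464 - 4 \sqrt{3}$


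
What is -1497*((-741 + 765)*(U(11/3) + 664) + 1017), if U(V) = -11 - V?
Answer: -24851697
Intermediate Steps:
-1497*((-741 + 765)*(U(11/3) + 664) + 1017) = -1497*((-741 + 765)*((-11 - 11/3) + 664) + 1017) = -1497*(24*((-11 - 11/3) + 664) + 1017) = -1497*(24*(-44/3 + 664) + 1017) = -1497*(24*(1948/3) + 1017) = -1497*(15584 + 1017) = -1497*16601 = -24851697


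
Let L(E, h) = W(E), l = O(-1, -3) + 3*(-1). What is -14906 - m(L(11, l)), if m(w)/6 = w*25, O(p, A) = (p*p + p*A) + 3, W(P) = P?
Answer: -16556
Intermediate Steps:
O(p, A) = 3 + p**2 + A*p (O(p, A) = (p**2 + A*p) + 3 = 3 + p**2 + A*p)
l = 4 (l = (3 + (-1)**2 - 3*(-1)) + 3*(-1) = (3 + 1 + 3) - 3 = 7 - 3 = 4)
L(E, h) = E
m(w) = 150*w (m(w) = 6*(w*25) = 6*(25*w) = 150*w)
-14906 - m(L(11, l)) = -14906 - 150*11 = -14906 - 1*1650 = -14906 - 1650 = -16556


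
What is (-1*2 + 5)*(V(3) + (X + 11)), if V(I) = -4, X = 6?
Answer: 39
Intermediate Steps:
(-1*2 + 5)*(V(3) + (X + 11)) = (-1*2 + 5)*(-4 + (6 + 11)) = (-2 + 5)*(-4 + 17) = 3*13 = 39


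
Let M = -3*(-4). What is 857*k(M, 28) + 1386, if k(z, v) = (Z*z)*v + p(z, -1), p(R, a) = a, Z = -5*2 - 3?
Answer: -3742847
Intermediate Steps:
Z = -13 (Z = -10 - 3 = -13)
M = 12
k(z, v) = -1 - 13*v*z (k(z, v) = (-13*z)*v - 1 = -13*v*z - 1 = -1 - 13*v*z)
857*k(M, 28) + 1386 = 857*(-1 - 13*28*12) + 1386 = 857*(-1 - 4368) + 1386 = 857*(-4369) + 1386 = -3744233 + 1386 = -3742847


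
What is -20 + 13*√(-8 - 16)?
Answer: -20 + 26*I*√6 ≈ -20.0 + 63.687*I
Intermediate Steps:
-20 + 13*√(-8 - 16) = -20 + 13*√(-24) = -20 + 13*(2*I*√6) = -20 + 26*I*√6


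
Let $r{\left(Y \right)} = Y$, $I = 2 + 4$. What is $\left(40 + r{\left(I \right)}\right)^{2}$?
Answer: $2116$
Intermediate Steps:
$I = 6$
$\left(40 + r{\left(I \right)}\right)^{2} = \left(40 + 6\right)^{2} = 46^{2} = 2116$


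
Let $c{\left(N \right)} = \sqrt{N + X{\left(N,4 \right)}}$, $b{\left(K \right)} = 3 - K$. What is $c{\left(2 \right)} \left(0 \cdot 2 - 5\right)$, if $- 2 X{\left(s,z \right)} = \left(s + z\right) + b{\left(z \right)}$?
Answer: $- \frac{5 i \sqrt{2}}{2} \approx - 3.5355 i$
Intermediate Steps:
$X{\left(s,z \right)} = - \frac{3}{2} - \frac{s}{2}$ ($X{\left(s,z \right)} = - \frac{\left(s + z\right) - \left(-3 + z\right)}{2} = - \frac{3 + s}{2} = - \frac{3}{2} - \frac{s}{2}$)
$c{\left(N \right)} = \sqrt{- \frac{3}{2} + \frac{N}{2}}$ ($c{\left(N \right)} = \sqrt{N - \left(\frac{3}{2} + \frac{N}{2}\right)} = \sqrt{- \frac{3}{2} + \frac{N}{2}}$)
$c{\left(2 \right)} \left(0 \cdot 2 - 5\right) = \frac{\sqrt{-6 + 2 \cdot 2}}{2} \left(0 \cdot 2 - 5\right) = \frac{\sqrt{-6 + 4}}{2} \left(0 - 5\right) = \frac{\sqrt{-2}}{2} \left(-5\right) = \frac{i \sqrt{2}}{2} \left(-5\right) = - \frac{5 i \sqrt{2}}{2}$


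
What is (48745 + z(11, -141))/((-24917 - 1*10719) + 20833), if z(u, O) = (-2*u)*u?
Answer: -48503/14803 ≈ -3.2766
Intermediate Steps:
z(u, O) = -2*u**2
(48745 + z(11, -141))/((-24917 - 1*10719) + 20833) = (48745 - 2*11**2)/((-24917 - 1*10719) + 20833) = (48745 - 2*121)/((-24917 - 10719) + 20833) = (48745 - 242)/(-35636 + 20833) = 48503/(-14803) = 48503*(-1/14803) = -48503/14803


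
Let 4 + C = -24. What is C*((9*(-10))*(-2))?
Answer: -5040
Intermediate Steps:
C = -28 (C = -4 - 24 = -28)
C*((9*(-10))*(-2)) = -28*9*(-10)*(-2) = -(-2520)*(-2) = -28*180 = -5040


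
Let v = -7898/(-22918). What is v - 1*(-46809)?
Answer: 536388280/11459 ≈ 46809.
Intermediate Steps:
v = 3949/11459 (v = -7898*(-1/22918) = 3949/11459 ≈ 0.34462)
v - 1*(-46809) = 3949/11459 - 1*(-46809) = 3949/11459 + 46809 = 536388280/11459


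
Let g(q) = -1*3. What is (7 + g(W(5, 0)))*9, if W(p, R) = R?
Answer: 36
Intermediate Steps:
g(q) = -3
(7 + g(W(5, 0)))*9 = (7 - 3)*9 = 4*9 = 36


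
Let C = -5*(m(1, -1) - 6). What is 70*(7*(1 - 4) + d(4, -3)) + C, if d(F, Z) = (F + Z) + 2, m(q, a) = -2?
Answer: -1220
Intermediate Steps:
d(F, Z) = 2 + F + Z
C = 40 (C = -5*(-2 - 6) = -5*(-8) = 40)
70*(7*(1 - 4) + d(4, -3)) + C = 70*(7*(1 - 4) + (2 + 4 - 3)) + 40 = 70*(7*(-3) + 3) + 40 = 70*(-21 + 3) + 40 = 70*(-18) + 40 = -1260 + 40 = -1220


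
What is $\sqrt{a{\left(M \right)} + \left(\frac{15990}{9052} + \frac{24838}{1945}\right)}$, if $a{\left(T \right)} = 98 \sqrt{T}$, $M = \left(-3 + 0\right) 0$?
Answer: $\frac{\sqrt{1126503013283410}}{8803070} \approx 3.8127$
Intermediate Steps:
$M = 0$ ($M = \left(-3\right) 0 = 0$)
$\sqrt{a{\left(M \right)} + \left(\frac{15990}{9052} + \frac{24838}{1945}\right)} = \sqrt{98 \sqrt{0} + \left(\frac{15990}{9052} + \frac{24838}{1945}\right)} = \sqrt{98 \cdot 0 + \left(15990 \cdot \frac{1}{9052} + 24838 \cdot \frac{1}{1945}\right)} = \sqrt{0 + \left(\frac{7995}{4526} + \frac{24838}{1945}\right)} = \sqrt{0 + \frac{127967063}{8803070}} = \sqrt{\frac{127967063}{8803070}} = \frac{\sqrt{1126503013283410}}{8803070}$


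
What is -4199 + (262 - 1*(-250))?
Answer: -3687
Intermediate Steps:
-4199 + (262 - 1*(-250)) = -4199 + (262 + 250) = -4199 + 512 = -3687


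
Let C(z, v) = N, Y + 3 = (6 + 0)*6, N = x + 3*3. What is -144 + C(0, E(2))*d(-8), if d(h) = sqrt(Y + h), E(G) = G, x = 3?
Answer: -84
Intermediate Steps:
N = 12 (N = 3 + 3*3 = 3 + 9 = 12)
Y = 33 (Y = -3 + (6 + 0)*6 = -3 + 6*6 = -3 + 36 = 33)
C(z, v) = 12
d(h) = sqrt(33 + h)
-144 + C(0, E(2))*d(-8) = -144 + 12*sqrt(33 - 8) = -144 + 12*sqrt(25) = -144 + 12*5 = -144 + 60 = -84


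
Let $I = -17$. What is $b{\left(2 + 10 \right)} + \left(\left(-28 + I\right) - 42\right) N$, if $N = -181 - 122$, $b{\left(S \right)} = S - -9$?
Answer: $26382$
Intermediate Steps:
$b{\left(S \right)} = 9 + S$ ($b{\left(S \right)} = S + 9 = 9 + S$)
$N = -303$ ($N = -181 - 122 = -303$)
$b{\left(2 + 10 \right)} + \left(\left(-28 + I\right) - 42\right) N = \left(9 + \left(2 + 10\right)\right) + \left(\left(-28 - 17\right) - 42\right) \left(-303\right) = \left(9 + 12\right) + \left(-45 - 42\right) \left(-303\right) = 21 - -26361 = 21 + 26361 = 26382$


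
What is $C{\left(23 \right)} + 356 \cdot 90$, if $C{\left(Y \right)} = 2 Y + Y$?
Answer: $32109$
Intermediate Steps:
$C{\left(Y \right)} = 3 Y$
$C{\left(23 \right)} + 356 \cdot 90 = 3 \cdot 23 + 356 \cdot 90 = 69 + 32040 = 32109$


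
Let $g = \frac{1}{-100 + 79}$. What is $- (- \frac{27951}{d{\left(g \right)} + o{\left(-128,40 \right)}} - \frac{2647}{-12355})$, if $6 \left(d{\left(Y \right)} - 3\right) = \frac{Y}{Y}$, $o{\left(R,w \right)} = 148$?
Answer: $\frac{2069606801}{11205985} \approx 184.69$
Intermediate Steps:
$g = - \frac{1}{21}$ ($g = \frac{1}{-21} = - \frac{1}{21} \approx -0.047619$)
$d{\left(Y \right)} = \frac{19}{6}$ ($d{\left(Y \right)} = 3 + \frac{Y \frac{1}{Y}}{6} = 3 + \frac{1}{6} \cdot 1 = 3 + \frac{1}{6} = \frac{19}{6}$)
$- (- \frac{27951}{d{\left(g \right)} + o{\left(-128,40 \right)}} - \frac{2647}{-12355}) = - (- \frac{27951}{\frac{19}{6} + 148} - \frac{2647}{-12355}) = - (- \frac{27951}{\frac{907}{6}} - - \frac{2647}{12355}) = - (\left(-27951\right) \frac{6}{907} + \frac{2647}{12355}) = - (- \frac{167706}{907} + \frac{2647}{12355}) = \left(-1\right) \left(- \frac{2069606801}{11205985}\right) = \frac{2069606801}{11205985}$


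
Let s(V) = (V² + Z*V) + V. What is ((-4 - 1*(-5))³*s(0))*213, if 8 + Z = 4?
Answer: 0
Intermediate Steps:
Z = -4 (Z = -8 + 4 = -4)
s(V) = V² - 3*V (s(V) = (V² - 4*V) + V = V² - 3*V)
((-4 - 1*(-5))³*s(0))*213 = ((-4 - 1*(-5))³*(0*(-3 + 0)))*213 = ((-4 + 5)³*(0*(-3)))*213 = (1³*0)*213 = (1*0)*213 = 0*213 = 0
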